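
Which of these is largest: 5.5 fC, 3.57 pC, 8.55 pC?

8.55 pC

5.5 fC = 0.0000000000000055 C
3.57 pC = 0.00000000000357 C
8.55 pC = 0.00000000000855 C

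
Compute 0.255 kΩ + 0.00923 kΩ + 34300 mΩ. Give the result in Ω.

298.53 Ω

In Ω:
  0.255 kΩ = 0.255 × 10³ Ω = 255
  0.00923 kΩ = 0.00923 × 10³ Ω = 9.23
  34300 mΩ = 34300 × 10⁻³ Ω = 34.3
Sum: 255 + 9.23 + 34.3 = 298.53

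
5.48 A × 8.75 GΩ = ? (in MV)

5.48 × 8.75 × 10⁹ = 47.95 × 10⁹ V

47950 MV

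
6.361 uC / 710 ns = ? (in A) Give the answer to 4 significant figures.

8.959 A

(6.361 × 10^-6) / (710 × 10^-9) = 0.00895915 × 10^3 A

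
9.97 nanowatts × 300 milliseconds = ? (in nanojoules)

2.991 nanojoules

9.97 × 10^-9 × 300 × 10^-3 = 2991 × 10^-12 J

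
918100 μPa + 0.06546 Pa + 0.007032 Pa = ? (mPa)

990.592 mPa

In mPa:
  918100 μPa = 918100e-3 mPa = 918.1
  0.06546 Pa = 0.06546e3 mPa = 65.46
  0.007032 Pa = 0.007032e3 mPa = 7.032
Sum: 918.1 + 65.46 + 7.032 = 990.592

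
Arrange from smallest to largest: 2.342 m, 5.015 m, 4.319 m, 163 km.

2.342 m < 4.319 m < 5.015 m < 163 km

2.342 m = 2.342 m
5.015 m = 5.015 m
4.319 m = 4.319 m
163 km = 163000 m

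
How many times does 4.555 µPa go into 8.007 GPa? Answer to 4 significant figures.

1758000000000000

(8.007e9) / (4.555e-6) = 1.7578e15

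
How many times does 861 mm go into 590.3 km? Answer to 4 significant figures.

(590.3e3) / (861e-3) = 0.6856e6

685600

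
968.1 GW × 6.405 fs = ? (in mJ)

968.1 × 10^9 × 6.405 × 10^-15 = 6200.6805 × 10^-6 J

6.2006805 mJ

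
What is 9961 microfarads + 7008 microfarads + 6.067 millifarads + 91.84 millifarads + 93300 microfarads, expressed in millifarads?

208.176 millifarads

In millifarads:
  9961 microfarads = 9961 × 10^-3 millifarads = 9.961
  7008 microfarads = 7008 × 10^-3 millifarads = 7.008
  6.067 millifarads → 6.067
  91.84 millifarads → 91.84
  93300 microfarads = 93300 × 10^-3 millifarads = 93.3
Sum: 9.961 + 7.008 + 6.067 + 91.84 + 93.3 = 208.176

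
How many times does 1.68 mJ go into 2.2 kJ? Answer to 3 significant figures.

(2.2 × 10^3) / (1.68 × 10^-3) = 1.31 × 10^6

1310000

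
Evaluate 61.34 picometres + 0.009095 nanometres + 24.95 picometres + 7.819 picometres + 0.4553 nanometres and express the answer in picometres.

In picometres:
  61.34 picometres → 61.34
  0.009095 nanometres = 0.009095 × 10^3 picometres = 9.095
  24.95 picometres → 24.95
  7.819 picometres → 7.819
  0.4553 nanometres = 0.4553 × 10^3 picometres = 455.3
Sum: 61.34 + 9.095 + 24.95 + 7.819 + 455.3 = 558.504

558.504 picometres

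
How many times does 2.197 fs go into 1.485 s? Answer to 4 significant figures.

(1.485) / (2.197 × 10^-15) = 0.67592 × 10^15

675900000000000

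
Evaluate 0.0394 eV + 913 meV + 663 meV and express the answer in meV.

In meV:
  0.0394 eV = 0.0394e3 meV = 39.4
  913 meV → 913
  663 meV → 663
Sum: 39.4 + 913 + 663 = 1615.4

1615.4 meV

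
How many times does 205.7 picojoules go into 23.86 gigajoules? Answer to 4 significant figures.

(23.86e9) / (205.7e-12) = 0.11599e21

116000000000000000000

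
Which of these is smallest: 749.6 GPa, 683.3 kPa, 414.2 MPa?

683.3 kPa

749.6 GPa = 749600000000 Pa
683.3 kPa = 683300 Pa
414.2 MPa = 414200000 Pa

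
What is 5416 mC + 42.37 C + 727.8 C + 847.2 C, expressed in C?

1622.786 C

In C:
  5416 mC = 5416e-3 C = 5.416
  42.37 C → 42.37
  727.8 C → 727.8
  847.2 C → 847.2
Sum: 5.416 + 42.37 + 727.8 + 847.2 = 1622.786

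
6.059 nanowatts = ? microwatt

nano = 1e-9, micro = 1e-6; factor is 1e-3.
6.059 × 1e-3 = 0.006059

0.006059 microwatts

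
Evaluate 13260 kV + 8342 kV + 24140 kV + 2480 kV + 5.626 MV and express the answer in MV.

In MV:
  13260 kV = 13260e-3 MV = 13.26
  8342 kV = 8342e-3 MV = 8.342
  24140 kV = 24140e-3 MV = 24.14
  2480 kV = 2480e-3 MV = 2.48
  5.626 MV → 5.626
Sum: 13.26 + 8.342 + 24.14 + 2.48 + 5.626 = 53.848

53.848 MV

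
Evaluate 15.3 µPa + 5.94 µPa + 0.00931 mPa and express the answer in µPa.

In µPa:
  15.3 µPa → 15.3
  5.94 µPa → 5.94
  0.00931 mPa = 0.00931e3 µPa = 9.31
Sum: 15.3 + 5.94 + 9.31 = 30.55

30.55 µPa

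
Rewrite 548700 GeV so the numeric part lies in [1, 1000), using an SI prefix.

548.7 TeV

= 548.7 × 10¹² eV; 10¹² is tera.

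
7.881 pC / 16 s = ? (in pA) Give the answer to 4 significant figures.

0.4926 pA

(7.881 × 10^-12) / (16) = 0.492562 × 10^-12 A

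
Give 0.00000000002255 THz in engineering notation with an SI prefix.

= 22.55 Hz; mantissa already in [1, 1000).

22.55 Hz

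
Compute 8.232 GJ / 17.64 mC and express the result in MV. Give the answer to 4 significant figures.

(8.232 × 10⁹) / (17.64 × 10⁻³) = 0.466667 × 10¹² V

466700 MV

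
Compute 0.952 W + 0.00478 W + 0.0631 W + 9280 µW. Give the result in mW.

1029.16 mW

In mW:
  0.952 W = 0.952 × 10^3 mW = 952
  0.00478 W = 0.00478 × 10^3 mW = 4.78
  0.0631 W = 0.0631 × 10^3 mW = 63.1
  9280 µW = 9280 × 10^-3 mW = 9.28
Sum: 952 + 4.78 + 63.1 + 9.28 = 1029.16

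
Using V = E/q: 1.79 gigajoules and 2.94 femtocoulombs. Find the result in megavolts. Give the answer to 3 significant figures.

609000000000000000 megavolts

(1.79e9) / (2.94e-15) = 0.60884e24 V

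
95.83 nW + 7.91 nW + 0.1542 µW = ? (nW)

In nW:
  95.83 nW → 95.83
  7.91 nW → 7.91
  0.1542 µW = 0.1542 × 10^3 nW = 154.2
Sum: 95.83 + 7.91 + 154.2 = 257.94

257.94 nW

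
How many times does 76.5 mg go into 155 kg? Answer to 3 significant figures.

2030000

(155 × 10³) / (76.5 × 10⁻³) = 2.026 × 10⁶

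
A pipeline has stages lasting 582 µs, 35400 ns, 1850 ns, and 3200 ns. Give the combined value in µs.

In µs:
  582 µs → 582
  35400 ns = 35400e-3 µs = 35.4
  1850 ns = 1850e-3 µs = 1.85
  3200 ns = 3200e-3 µs = 3.2
Sum: 582 + 35.4 + 1.85 + 3.2 = 622.45

622.45 µs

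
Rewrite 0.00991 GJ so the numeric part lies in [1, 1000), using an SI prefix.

9.91 MJ

= 9.91 × 10^6 J; 10^6 is mega.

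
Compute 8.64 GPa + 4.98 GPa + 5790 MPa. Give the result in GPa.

In GPa:
  8.64 GPa → 8.64
  4.98 GPa → 4.98
  5790 MPa = 5790 × 10^-3 GPa = 5.79
Sum: 8.64 + 4.98 + 5.79 = 19.41

19.41 GPa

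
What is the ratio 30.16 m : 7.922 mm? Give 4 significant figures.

(30.16) / (7.922e-3) = 3.8071e3

3807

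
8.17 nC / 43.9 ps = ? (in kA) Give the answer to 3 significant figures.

(8.17 × 10⁻⁹) / (43.9 × 10⁻¹²) = 0.1861 × 10³ A

0.186 kA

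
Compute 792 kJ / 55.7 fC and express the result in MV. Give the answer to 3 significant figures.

(792 × 10³) / (55.7 × 10⁻¹⁵) = 14.219 × 10¹⁸ V

14200000000000 MV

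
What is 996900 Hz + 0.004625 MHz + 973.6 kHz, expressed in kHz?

1975.125 kHz

In kHz:
  996900 Hz = 996900e-3 kHz = 996.9
  0.004625 MHz = 0.004625e3 kHz = 4.625
  973.6 kHz → 973.6
Sum: 996.9 + 4.625 + 973.6 = 1975.125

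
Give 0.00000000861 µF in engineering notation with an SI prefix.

8.61 fF

= 8.61 × 10⁻¹⁵ F; 10⁻¹⁵ is femto.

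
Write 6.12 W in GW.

(no prefix) = 10⁰, giga = 10⁹; factor is 10⁻⁹.
6.12 × 10⁻⁹ = 0.00000000612

0.00000000612 GW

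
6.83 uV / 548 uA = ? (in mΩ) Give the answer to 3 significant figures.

12.5 mΩ

(6.83 × 10⁻⁶) / (548 × 10⁻⁶) = 0.012464 Ω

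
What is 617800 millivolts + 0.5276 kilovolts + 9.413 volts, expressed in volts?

1154.813 volts

In volts:
  617800 millivolts = 617800 × 10^-3 volts = 617.8
  0.5276 kilovolts = 0.5276 × 10^3 volts = 527.6
  9.413 volts → 9.413
Sum: 617.8 + 527.6 + 9.413 = 1154.813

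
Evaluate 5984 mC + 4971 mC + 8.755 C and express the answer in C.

19.71 C

In C:
  5984 mC = 5984 × 10⁻³ C = 5.984
  4971 mC = 4971 × 10⁻³ C = 4.971
  8.755 C → 8.755
Sum: 5.984 + 4.971 + 8.755 = 19.71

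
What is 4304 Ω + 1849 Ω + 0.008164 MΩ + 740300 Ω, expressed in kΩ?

754.617 kΩ

In kΩ:
  4304 Ω = 4304e-3 kΩ = 4.304
  1849 Ω = 1849e-3 kΩ = 1.849
  0.008164 MΩ = 0.008164e3 kΩ = 8.164
  740300 Ω = 740300e-3 kΩ = 740.3
Sum: 4.304 + 1.849 + 8.164 + 740.3 = 754.617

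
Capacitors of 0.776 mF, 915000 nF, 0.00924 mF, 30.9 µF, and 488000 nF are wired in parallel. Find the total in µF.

In µF:
  0.776 mF = 0.776e3 µF = 776
  915000 nF = 915000e-3 µF = 915
  0.00924 mF = 0.00924e3 µF = 9.24
  30.9 µF → 30.9
  488000 nF = 488000e-3 µF = 488
Sum: 776 + 915 + 9.24 + 30.9 + 488 = 2219.14

2219.14 µF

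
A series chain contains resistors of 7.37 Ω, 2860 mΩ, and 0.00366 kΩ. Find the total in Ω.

13.89 Ω

In Ω:
  7.37 Ω → 7.37
  2860 mΩ = 2860 × 10⁻³ Ω = 2.86
  0.00366 kΩ = 0.00366 × 10³ Ω = 3.66
Sum: 7.37 + 2.86 + 3.66 = 13.89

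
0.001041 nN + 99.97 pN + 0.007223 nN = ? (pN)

108.234 pN

In pN:
  0.001041 nN = 0.001041 × 10^3 pN = 1.041
  99.97 pN → 99.97
  0.007223 nN = 0.007223 × 10^3 pN = 7.223
Sum: 1.041 + 99.97 + 7.223 = 108.234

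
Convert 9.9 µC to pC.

micro = 10^-6, pico = 10^-12; factor is 10^6.
9.9 × 10^6 = 9900000

9900000 pC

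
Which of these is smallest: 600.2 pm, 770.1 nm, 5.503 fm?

5.503 fm

600.2 pm = 0.0000000006002 m
770.1 nm = 0.0000007701 m
5.503 fm = 0.000000000000005503 m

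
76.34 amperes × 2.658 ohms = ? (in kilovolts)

76.34 × 2.658 = 202.91172 V

0.20291172 kilovolts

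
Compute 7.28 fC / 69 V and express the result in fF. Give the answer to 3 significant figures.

(7.28 × 10^-15) / (69) = 0.10551 × 10^-15 F

0.106 fF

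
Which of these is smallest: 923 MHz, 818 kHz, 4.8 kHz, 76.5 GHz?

923 MHz = 923000000 Hz
818 kHz = 818000 Hz
4.8 kHz = 4800 Hz
76.5 GHz = 76500000000 Hz

4.8 kHz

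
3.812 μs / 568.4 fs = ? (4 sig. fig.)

(3.812 × 10^-6) / (568.4 × 10^-15) = 0.0067065 × 10^9

6707000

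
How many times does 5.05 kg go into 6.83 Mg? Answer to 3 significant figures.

1350

(6.83e6) / (5.05e3) = 1.352e3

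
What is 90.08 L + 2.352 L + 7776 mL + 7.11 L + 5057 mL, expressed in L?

In L:
  90.08 L → 90.08
  2.352 L → 2.352
  7776 mL = 7776 × 10⁻³ L = 7.776
  7.11 L → 7.11
  5057 mL = 5057 × 10⁻³ L = 5.057
Sum: 90.08 + 2.352 + 7.776 + 7.11 + 5.057 = 112.375

112.375 L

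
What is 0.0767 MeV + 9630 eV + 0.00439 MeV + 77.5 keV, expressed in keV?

In keV:
  0.0767 MeV = 0.0767e3 keV = 76.7
  9630 eV = 9630e-3 keV = 9.63
  0.00439 MeV = 0.00439e3 keV = 4.39
  77.5 keV → 77.5
Sum: 76.7 + 9.63 + 4.39 + 77.5 = 168.22

168.22 keV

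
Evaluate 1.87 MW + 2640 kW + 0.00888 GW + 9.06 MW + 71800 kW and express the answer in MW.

94.25 MW

In MW:
  1.87 MW → 1.87
  2640 kW = 2640 × 10⁻³ MW = 2.64
  0.00888 GW = 0.00888 × 10³ MW = 8.88
  9.06 MW → 9.06
  71800 kW = 71800 × 10⁻³ MW = 71.8
Sum: 1.87 + 2.64 + 8.88 + 9.06 + 71.8 = 94.25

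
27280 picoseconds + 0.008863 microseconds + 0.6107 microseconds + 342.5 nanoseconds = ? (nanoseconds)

989.343 nanoseconds

In nanoseconds:
  27280 picoseconds = 27280 × 10⁻³ nanoseconds = 27.28
  0.008863 microseconds = 0.008863 × 10³ nanoseconds = 8.863
  0.6107 microseconds = 0.6107 × 10³ nanoseconds = 610.7
  342.5 nanoseconds → 342.5
Sum: 27.28 + 8.863 + 610.7 + 342.5 = 989.343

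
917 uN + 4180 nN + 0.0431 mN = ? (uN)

In uN:
  917 uN → 917
  4180 nN = 4180e-3 uN = 4.18
  0.0431 mN = 0.0431e3 uN = 43.1
Sum: 917 + 4.18 + 43.1 = 964.28

964.28 uN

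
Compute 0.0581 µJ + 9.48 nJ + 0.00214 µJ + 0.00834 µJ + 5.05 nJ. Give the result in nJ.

In nJ:
  0.0581 µJ = 0.0581e3 nJ = 58.1
  9.48 nJ → 9.48
  0.00214 µJ = 0.00214e3 nJ = 2.14
  0.00834 µJ = 0.00834e3 nJ = 8.34
  5.05 nJ → 5.05
Sum: 58.1 + 9.48 + 2.14 + 8.34 + 5.05 = 83.11

83.11 nJ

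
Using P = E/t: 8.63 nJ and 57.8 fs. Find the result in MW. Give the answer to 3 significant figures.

(8.63 × 10^-9) / (57.8 × 10^-15) = 0.14931 × 10^6 W

0.149 MW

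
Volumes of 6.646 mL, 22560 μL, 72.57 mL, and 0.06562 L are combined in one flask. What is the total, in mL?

167.396 mL

In mL:
  6.646 mL → 6.646
  22560 μL = 22560 × 10^-3 mL = 22.56
  72.57 mL → 72.57
  0.06562 L = 0.06562 × 10^3 mL = 65.62
Sum: 6.646 + 22.56 + 72.57 + 65.62 = 167.396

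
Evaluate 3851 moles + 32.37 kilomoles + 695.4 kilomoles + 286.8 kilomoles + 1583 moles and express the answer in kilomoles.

In kilomoles:
  3851 moles = 3851e-3 kilomoles = 3.851
  32.37 kilomoles → 32.37
  695.4 kilomoles → 695.4
  286.8 kilomoles → 286.8
  1583 moles = 1583e-3 kilomoles = 1.583
Sum: 3.851 + 32.37 + 695.4 + 286.8 + 1.583 = 1020.004

1020.004 kilomoles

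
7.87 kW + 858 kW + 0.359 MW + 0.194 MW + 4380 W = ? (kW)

1423.25 kW

In kW:
  7.87 kW → 7.87
  858 kW → 858
  0.359 MW = 0.359 × 10³ kW = 359
  0.194 MW = 0.194 × 10³ kW = 194
  4380 W = 4380 × 10⁻³ kW = 4.38
Sum: 7.87 + 858 + 359 + 194 + 4.38 = 1423.25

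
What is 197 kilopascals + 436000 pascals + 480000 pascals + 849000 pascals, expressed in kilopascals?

1962 kilopascals

In kilopascals:
  197 kilopascals → 197
  436000 pascals = 436000e-3 kilopascals = 436
  480000 pascals = 480000e-3 kilopascals = 480
  849000 pascals = 849000e-3 kilopascals = 849
Sum: 197 + 436 + 480 + 849 = 1962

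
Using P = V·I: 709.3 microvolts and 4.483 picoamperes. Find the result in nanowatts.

0.0000031797919 nanowatts

709.3 × 10^-6 × 4.483 × 10^-12 = 3179.7919 × 10^-18 W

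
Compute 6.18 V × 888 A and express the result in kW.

5.48784 kW

6.18 × 888 = 5487.84 W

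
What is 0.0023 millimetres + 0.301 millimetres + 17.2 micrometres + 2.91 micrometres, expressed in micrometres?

323.41 micrometres

In micrometres:
  0.0023 millimetres = 0.0023e3 micrometres = 2.3
  0.301 millimetres = 0.301e3 micrometres = 301
  17.2 micrometres → 17.2
  2.91 micrometres → 2.91
Sum: 2.3 + 301 + 17.2 + 2.91 = 323.41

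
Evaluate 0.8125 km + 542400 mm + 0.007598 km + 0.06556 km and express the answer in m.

In m:
  0.8125 km = 0.8125 × 10³ m = 812.5
  542400 mm = 542400 × 10⁻³ m = 542.4
  0.007598 km = 0.007598 × 10³ m = 7.598
  0.06556 km = 0.06556 × 10³ m = 65.56
Sum: 812.5 + 542.4 + 7.598 + 65.56 = 1428.058

1428.058 m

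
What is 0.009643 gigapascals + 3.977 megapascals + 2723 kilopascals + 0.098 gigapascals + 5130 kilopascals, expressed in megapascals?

In megapascals:
  0.009643 gigapascals = 0.009643e3 megapascals = 9.643
  3.977 megapascals → 3.977
  2723 kilopascals = 2723e-3 megapascals = 2.723
  0.098 gigapascals = 0.098e3 megapascals = 98
  5130 kilopascals = 5130e-3 megapascals = 5.13
Sum: 9.643 + 3.977 + 2.723 + 98 + 5.13 = 119.473

119.473 megapascals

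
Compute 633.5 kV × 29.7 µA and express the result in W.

18.81495 W

633.5 × 10³ × 29.7 × 10⁻⁶ = 18814.95 × 10⁻³ W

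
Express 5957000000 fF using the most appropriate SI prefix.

= 5.957e-6 F; 1e-6 is micro.

5.957 µF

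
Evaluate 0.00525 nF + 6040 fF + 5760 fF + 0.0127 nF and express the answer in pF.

29.75 pF

In pF:
  0.00525 nF = 0.00525 × 10^3 pF = 5.25
  6040 fF = 6040 × 10^-3 pF = 6.04
  5760 fF = 5760 × 10^-3 pF = 5.76
  0.0127 nF = 0.0127 × 10^3 pF = 12.7
Sum: 5.25 + 6.04 + 5.76 + 12.7 = 29.75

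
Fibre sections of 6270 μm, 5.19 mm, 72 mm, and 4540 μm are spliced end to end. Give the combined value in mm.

88 mm

In mm:
  6270 μm = 6270 × 10^-3 mm = 6.27
  5.19 mm → 5.19
  72 mm → 72
  4540 μm = 4540 × 10^-3 mm = 4.54
Sum: 6.27 + 5.19 + 72 + 4.54 = 88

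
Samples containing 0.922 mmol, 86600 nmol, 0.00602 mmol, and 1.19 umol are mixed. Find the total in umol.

In umol:
  0.922 mmol = 0.922e3 umol = 922
  86600 nmol = 86600e-3 umol = 86.6
  0.00602 mmol = 0.00602e3 umol = 6.02
  1.19 umol → 1.19
Sum: 922 + 86.6 + 6.02 + 1.19 = 1015.81

1015.81 umol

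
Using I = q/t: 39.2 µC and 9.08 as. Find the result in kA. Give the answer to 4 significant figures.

4317000000 kA

(39.2e-6) / (9.08e-18) = 4.31718e12 A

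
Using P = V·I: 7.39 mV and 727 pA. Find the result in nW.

0.00537253 nW

7.39 × 10⁻³ × 727 × 10⁻¹² = 5372.53 × 10⁻¹⁵ W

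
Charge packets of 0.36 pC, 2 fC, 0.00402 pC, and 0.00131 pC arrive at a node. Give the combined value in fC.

367.33 fC

In fC:
  0.36 pC = 0.36 × 10³ fC = 360
  2 fC → 2
  0.00402 pC = 0.00402 × 10³ fC = 4.02
  0.00131 pC = 0.00131 × 10³ fC = 1.31
Sum: 360 + 2 + 4.02 + 1.31 = 367.33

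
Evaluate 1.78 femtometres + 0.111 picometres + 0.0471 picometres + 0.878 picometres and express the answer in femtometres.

In femtometres:
  1.78 femtometres → 1.78
  0.111 picometres = 0.111 × 10^3 femtometres = 111
  0.0471 picometres = 0.0471 × 10^3 femtometres = 47.1
  0.878 picometres = 0.878 × 10^3 femtometres = 878
Sum: 1.78 + 111 + 47.1 + 878 = 1037.88

1037.88 femtometres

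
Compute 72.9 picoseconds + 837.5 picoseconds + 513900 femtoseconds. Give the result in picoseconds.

In picoseconds:
  72.9 picoseconds → 72.9
  837.5 picoseconds → 837.5
  513900 femtoseconds = 513900 × 10^-3 picoseconds = 513.9
Sum: 72.9 + 837.5 + 513.9 = 1424.3

1424.3 picoseconds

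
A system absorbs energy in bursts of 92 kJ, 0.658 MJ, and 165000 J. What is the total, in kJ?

In kJ:
  92 kJ → 92
  0.658 MJ = 0.658 × 10³ kJ = 658
  165000 J = 165000 × 10⁻³ kJ = 165
Sum: 92 + 658 + 165 = 915

915 kJ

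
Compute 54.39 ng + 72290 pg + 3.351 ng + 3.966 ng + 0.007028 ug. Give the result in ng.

In ng:
  54.39 ng → 54.39
  72290 pg = 72290 × 10^-3 ng = 72.29
  3.351 ng → 3.351
  3.966 ng → 3.966
  0.007028 ug = 0.007028 × 10^3 ng = 7.028
Sum: 54.39 + 72.29 + 3.351 + 3.966 + 7.028 = 141.025

141.025 ng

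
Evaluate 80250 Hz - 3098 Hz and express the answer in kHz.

In kHz:
  80250 Hz = 80250e-3 kHz = 80.25
  3098 Hz = 3098e-3 kHz = 3.098
Difference: 80.25 - 3.098 = 77.152

77.152 kHz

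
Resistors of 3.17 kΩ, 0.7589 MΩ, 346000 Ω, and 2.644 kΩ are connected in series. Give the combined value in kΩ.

1110.714 kΩ

In kΩ:
  3.17 kΩ → 3.17
  0.7589 MΩ = 0.7589e3 kΩ = 758.9
  346000 Ω = 346000e-3 kΩ = 346
  2.644 kΩ → 2.644
Sum: 3.17 + 758.9 + 346 + 2.644 = 1110.714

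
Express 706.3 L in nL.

(no prefix) = 10⁰, nano = 10⁻⁹; factor is 10⁹.
706.3 × 10⁹ = 706300000000

706300000000 nL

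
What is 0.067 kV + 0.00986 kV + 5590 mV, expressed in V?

In V:
  0.067 kV = 0.067e3 V = 67
  0.00986 kV = 0.00986e3 V = 9.86
  5590 mV = 5590e-3 V = 5.59
Sum: 67 + 9.86 + 5.59 = 82.45

82.45 V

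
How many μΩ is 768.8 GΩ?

giga = 10^9, micro = 10^-6; factor is 10^15.
768.8 × 10^15 = 768800000000000000

768800000000000000 μΩ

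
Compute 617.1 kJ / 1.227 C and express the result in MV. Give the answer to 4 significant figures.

(617.1 × 10^3) / (1.227) = 502.934 × 10^3 V

0.5029 MV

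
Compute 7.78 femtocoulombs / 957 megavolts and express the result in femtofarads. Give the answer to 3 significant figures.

0.00000000813 femtofarads

(7.78 × 10⁻¹⁵) / (957 × 10⁶) = 0.0081296 × 10⁻²¹ F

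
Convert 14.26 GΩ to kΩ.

giga = 10^9, kilo = 10^3; factor is 10^6.
14.26 × 10^6 = 14260000

14260000 kΩ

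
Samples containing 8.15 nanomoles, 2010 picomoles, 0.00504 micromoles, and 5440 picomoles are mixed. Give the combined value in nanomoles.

In nanomoles:
  8.15 nanomoles → 8.15
  2010 picomoles = 2010 × 10⁻³ nanomoles = 2.01
  0.00504 micromoles = 0.00504 × 10³ nanomoles = 5.04
  5440 picomoles = 5440 × 10⁻³ nanomoles = 5.44
Sum: 8.15 + 2.01 + 5.04 + 5.44 = 20.64

20.64 nanomoles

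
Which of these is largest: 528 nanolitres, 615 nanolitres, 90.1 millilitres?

90.1 millilitres

528 nanolitres = 0.000000528 litres
615 nanolitres = 0.000000615 litres
90.1 millilitres = 0.0901 litres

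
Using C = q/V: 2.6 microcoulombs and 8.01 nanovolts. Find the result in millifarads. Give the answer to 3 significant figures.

325000 millifarads

(2.6e-6) / (8.01e-9) = 0.32459e3 F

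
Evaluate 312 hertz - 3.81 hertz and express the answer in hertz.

In hertz:
  312 hertz → 312
  3.81 hertz → 3.81
Difference: 312 - 3.81 = 308.19

308.19 hertz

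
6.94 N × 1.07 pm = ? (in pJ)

6.94 × 1.07e-12 = 7.4258e-12 J

7.4258 pJ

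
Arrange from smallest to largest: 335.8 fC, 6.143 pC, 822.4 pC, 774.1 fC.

335.8 fC < 774.1 fC < 6.143 pC < 822.4 pC

335.8 fC = 0.0000000000003358 C
6.143 pC = 0.000000000006143 C
822.4 pC = 0.0000000008224 C
774.1 fC = 0.0000000000007741 C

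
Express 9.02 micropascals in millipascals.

0.00902 millipascals

micro = 10⁻⁶, milli = 10⁻³; factor is 10⁻³.
9.02 × 10⁻³ = 0.00902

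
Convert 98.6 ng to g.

0.0000000986 g

nano = 10^-9, (no prefix) = 10^0; factor is 10^-9.
98.6 × 10^-9 = 0.0000000986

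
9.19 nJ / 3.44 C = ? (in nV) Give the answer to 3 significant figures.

(9.19 × 10⁻⁹) / (3.44) = 2.6715 × 10⁻⁹ V

2.67 nV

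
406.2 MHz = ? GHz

mega = 10⁶, giga = 10⁹; factor is 10⁻³.
406.2 × 10⁻³ = 0.4062

0.4062 GHz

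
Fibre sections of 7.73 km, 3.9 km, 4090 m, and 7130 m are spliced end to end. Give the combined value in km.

22.85 km

In km:
  7.73 km → 7.73
  3.9 km → 3.9
  4090 m = 4090e-3 km = 4.09
  7130 m = 7130e-3 km = 7.13
Sum: 7.73 + 3.9 + 4.09 + 7.13 = 22.85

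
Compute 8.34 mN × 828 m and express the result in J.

8.34 × 10⁻³ × 828 = 6905.52 × 10⁻³ J

6.90552 J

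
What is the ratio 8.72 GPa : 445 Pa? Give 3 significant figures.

19600000

(8.72e9) / (445) = 0.0196e9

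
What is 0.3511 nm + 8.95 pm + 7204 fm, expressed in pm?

367.254 pm

In pm:
  0.3511 nm = 0.3511 × 10³ pm = 351.1
  8.95 pm → 8.95
  7204 fm = 7204 × 10⁻³ pm = 7.204
Sum: 351.1 + 8.95 + 7.204 = 367.254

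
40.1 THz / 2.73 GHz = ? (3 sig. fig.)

14700

(40.1 × 10^12) / (2.73 × 10^9) = 14.69 × 10^3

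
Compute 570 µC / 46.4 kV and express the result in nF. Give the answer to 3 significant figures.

12.3 nF

(570e-6) / (46.4e3) = 12.284e-9 F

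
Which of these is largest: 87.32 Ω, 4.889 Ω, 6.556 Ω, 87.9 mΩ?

87.32 Ω = 87.32 Ω
4.889 Ω = 4.889 Ω
6.556 Ω = 6.556 Ω
87.9 mΩ = 0.0879 Ω

87.32 Ω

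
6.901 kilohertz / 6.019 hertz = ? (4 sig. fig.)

1147

(6.901 × 10³) / (6.019) = 1.1465 × 10³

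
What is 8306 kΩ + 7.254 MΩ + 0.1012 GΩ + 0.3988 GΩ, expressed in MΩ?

515.56 MΩ

In MΩ:
  8306 kΩ = 8306 × 10⁻³ MΩ = 8.306
  7.254 MΩ → 7.254
  0.1012 GΩ = 0.1012 × 10³ MΩ = 101.2
  0.3988 GΩ = 0.3988 × 10³ MΩ = 398.8
Sum: 8.306 + 7.254 + 101.2 + 398.8 = 515.56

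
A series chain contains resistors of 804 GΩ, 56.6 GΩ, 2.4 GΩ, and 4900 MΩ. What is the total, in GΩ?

In GΩ:
  804 GΩ → 804
  56.6 GΩ → 56.6
  2.4 GΩ → 2.4
  4900 MΩ = 4900 × 10⁻³ GΩ = 4.9
Sum: 804 + 56.6 + 2.4 + 4.9 = 867.9

867.9 GΩ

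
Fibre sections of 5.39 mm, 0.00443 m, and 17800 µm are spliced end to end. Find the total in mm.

In mm:
  5.39 mm → 5.39
  0.00443 m = 0.00443e3 mm = 4.43
  17800 µm = 17800e-3 mm = 17.8
Sum: 5.39 + 4.43 + 17.8 = 27.62

27.62 mm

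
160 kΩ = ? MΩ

0.16 MΩ

kilo = 10³, mega = 10⁶; factor is 10⁻³.
160 × 10⁻³ = 0.16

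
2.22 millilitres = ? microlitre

milli = 1e-3, micro = 1e-6; factor is 1e3.
2.22 × 1e3 = 2220

2220 microlitres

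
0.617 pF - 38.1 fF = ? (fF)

In fF:
  0.617 pF = 0.617 × 10³ fF = 617
  38.1 fF → 38.1
Difference: 617 - 38.1 = 578.9

578.9 fF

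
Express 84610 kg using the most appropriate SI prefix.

84.61 Mg

= 84.61 × 10^6 g; 10^6 is mega.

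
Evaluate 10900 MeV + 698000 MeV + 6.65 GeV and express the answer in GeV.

715.55 GeV

In GeV:
  10900 MeV = 10900 × 10⁻³ GeV = 10.9
  698000 MeV = 698000 × 10⁻³ GeV = 698
  6.65 GeV → 6.65
Sum: 10.9 + 698 + 6.65 = 715.55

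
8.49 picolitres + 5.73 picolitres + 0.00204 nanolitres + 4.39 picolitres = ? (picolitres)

In picolitres:
  8.49 picolitres → 8.49
  5.73 picolitres → 5.73
  0.00204 nanolitres = 0.00204 × 10^3 picolitres = 2.04
  4.39 picolitres → 4.39
Sum: 8.49 + 5.73 + 2.04 + 4.39 = 20.65

20.65 picolitres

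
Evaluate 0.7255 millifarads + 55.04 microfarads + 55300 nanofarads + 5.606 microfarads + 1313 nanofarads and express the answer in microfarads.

In microfarads:
  0.7255 millifarads = 0.7255e3 microfarads = 725.5
  55.04 microfarads → 55.04
  55300 nanofarads = 55300e-3 microfarads = 55.3
  5.606 microfarads → 5.606
  1313 nanofarads = 1313e-3 microfarads = 1.313
Sum: 725.5 + 55.04 + 55.3 + 5.606 + 1.313 = 842.759

842.759 microfarads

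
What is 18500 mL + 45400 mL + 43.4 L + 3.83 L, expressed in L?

111.13 L

In L:
  18500 mL = 18500e-3 L = 18.5
  45400 mL = 45400e-3 L = 45.4
  43.4 L → 43.4
  3.83 L → 3.83
Sum: 18.5 + 45.4 + 43.4 + 3.83 = 111.13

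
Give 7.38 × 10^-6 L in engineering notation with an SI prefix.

= 7.38 × 10^-6 L; 10^-6 is micro.

7.38 μL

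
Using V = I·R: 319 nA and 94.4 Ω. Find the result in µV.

30.1136 µV

319 × 10⁻⁹ × 94.4 = 30113.6 × 10⁻⁹ V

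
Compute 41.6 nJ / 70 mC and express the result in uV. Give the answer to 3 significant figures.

(41.6 × 10^-9) / (70 × 10^-3) = 0.59429 × 10^-6 V

0.594 uV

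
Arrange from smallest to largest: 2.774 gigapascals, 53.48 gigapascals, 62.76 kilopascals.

2.774 gigapascals = 2774000000 pascals
53.48 gigapascals = 53480000000 pascals
62.76 kilopascals = 62760 pascals

62.76 kilopascals < 2.774 gigapascals < 53.48 gigapascals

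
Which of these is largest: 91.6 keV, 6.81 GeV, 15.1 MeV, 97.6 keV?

6.81 GeV

91.6 keV = 91600 eV
6.81 GeV = 6810000000 eV
15.1 MeV = 15100000 eV
97.6 keV = 97600 eV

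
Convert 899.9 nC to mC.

0.0008999 mC

nano = 10⁻⁹, milli = 10⁻³; factor is 10⁻⁶.
899.9 × 10⁻⁶ = 0.0008999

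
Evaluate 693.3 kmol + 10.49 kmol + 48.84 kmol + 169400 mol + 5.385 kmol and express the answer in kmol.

In kmol:
  693.3 kmol → 693.3
  10.49 kmol → 10.49
  48.84 kmol → 48.84
  169400 mol = 169400e-3 kmol = 169.4
  5.385 kmol → 5.385
Sum: 693.3 + 10.49 + 48.84 + 169.4 + 5.385 = 927.415

927.415 kmol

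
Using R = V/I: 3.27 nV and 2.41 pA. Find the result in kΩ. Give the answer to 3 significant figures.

1.36 kΩ

(3.27 × 10^-9) / (2.41 × 10^-12) = 1.3568 × 10^3 Ω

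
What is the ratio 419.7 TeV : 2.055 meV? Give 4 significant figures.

(419.7e12) / (2.055e-3) = 204.23e15

204200000000000000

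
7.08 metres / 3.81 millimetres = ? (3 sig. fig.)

(7.08) / (3.81 × 10^-3) = 1.858 × 10^3

1860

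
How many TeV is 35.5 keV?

0.0000000355 TeV

kilo = 10^3, tera = 10^12; factor is 10^-9.
35.5 × 10^-9 = 0.0000000355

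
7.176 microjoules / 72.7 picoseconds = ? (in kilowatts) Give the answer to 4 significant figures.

(7.176e-6) / (72.7e-12) = 0.098707e6 W

98.71 kilowatts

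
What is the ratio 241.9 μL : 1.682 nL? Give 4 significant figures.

(241.9 × 10⁻⁶) / (1.682 × 10⁻⁹) = 143.82 × 10³

143800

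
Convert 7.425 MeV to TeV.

0.000007425 TeV

mega = 10⁶, tera = 10¹²; factor is 10⁻⁶.
7.425 × 10⁻⁶ = 0.000007425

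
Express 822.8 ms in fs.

822800000000000 fs

milli = 1e-3, femto = 1e-15; factor is 1e12.
822.8 × 1e12 = 822800000000000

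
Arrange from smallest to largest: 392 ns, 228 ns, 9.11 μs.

228 ns < 392 ns < 9.11 μs

392 ns = 0.000000392 s
228 ns = 0.000000228 s
9.11 μs = 0.00000911 s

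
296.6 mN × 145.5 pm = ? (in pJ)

296.6 × 10^-3 × 145.5 × 10^-12 = 43155.3 × 10^-15 J

43.1553 pJ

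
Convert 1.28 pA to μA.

pico = 10^-12, micro = 10^-6; factor is 10^-6.
1.28 × 10^-6 = 0.00000128

0.00000128 μA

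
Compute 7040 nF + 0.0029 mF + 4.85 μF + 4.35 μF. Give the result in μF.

In μF:
  7040 nF = 7040e-3 μF = 7.04
  0.0029 mF = 0.0029e3 μF = 2.9
  4.85 μF → 4.85
  4.35 μF → 4.35
Sum: 7.04 + 2.9 + 4.85 + 4.35 = 19.14

19.14 μF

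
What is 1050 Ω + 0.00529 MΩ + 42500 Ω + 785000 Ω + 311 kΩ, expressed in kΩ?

In kΩ:
  1050 Ω = 1050 × 10^-3 kΩ = 1.05
  0.00529 MΩ = 0.00529 × 10^3 kΩ = 5.29
  42500 Ω = 42500 × 10^-3 kΩ = 42.5
  785000 Ω = 785000 × 10^-3 kΩ = 785
  311 kΩ → 311
Sum: 1.05 + 5.29 + 42.5 + 785 + 311 = 1144.84

1144.84 kΩ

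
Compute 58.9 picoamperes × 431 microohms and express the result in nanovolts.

0.0000253859 nanovolts

58.9 × 10^-12 × 431 × 10^-6 = 25385.9 × 10^-18 V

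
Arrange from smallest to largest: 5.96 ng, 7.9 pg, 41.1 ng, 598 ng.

7.9 pg < 5.96 ng < 41.1 ng < 598 ng

5.96 ng = 0.00000000596 g
7.9 pg = 0.0000000000079 g
41.1 ng = 0.0000000411 g
598 ng = 0.000000598 g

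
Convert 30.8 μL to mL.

0.0308 mL

micro = 10^-6, milli = 10^-3; factor is 10^-3.
30.8 × 10^-3 = 0.0308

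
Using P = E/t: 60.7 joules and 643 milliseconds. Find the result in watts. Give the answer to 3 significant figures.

(60.7) / (643 × 10^-3) = 0.094401 × 10^3 W

94.4 watts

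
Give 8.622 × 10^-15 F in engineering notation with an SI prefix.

8.622 fF

= 8.622 × 10^-15 F; 10^-15 is femto.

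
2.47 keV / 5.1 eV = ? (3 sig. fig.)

484

(2.47e3) / (5.1) = 0.4843e3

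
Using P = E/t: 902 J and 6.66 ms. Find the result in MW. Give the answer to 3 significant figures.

(902) / (6.66e-3) = 135.44e3 W

0.135 MW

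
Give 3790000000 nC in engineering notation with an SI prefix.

3.79 C

= 3.79 C; mantissa already in [1, 1000).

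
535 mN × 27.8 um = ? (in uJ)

535e-3 × 27.8e-6 = 14873e-9 J

14.873 uJ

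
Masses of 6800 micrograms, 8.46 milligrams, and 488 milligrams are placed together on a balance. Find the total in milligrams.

In milligrams:
  6800 micrograms = 6800 × 10⁻³ milligrams = 6.8
  8.46 milligrams → 8.46
  488 milligrams → 488
Sum: 6.8 + 8.46 + 488 = 503.26

503.26 milligrams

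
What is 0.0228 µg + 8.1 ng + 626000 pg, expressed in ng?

656.9 ng

In ng:
  0.0228 µg = 0.0228e3 ng = 22.8
  8.1 ng → 8.1
  626000 pg = 626000e-3 ng = 626
Sum: 22.8 + 8.1 + 626 = 656.9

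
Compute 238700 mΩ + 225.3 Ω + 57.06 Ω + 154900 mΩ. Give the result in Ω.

In Ω:
  238700 mΩ = 238700 × 10^-3 Ω = 238.7
  225.3 Ω → 225.3
  57.06 Ω → 57.06
  154900 mΩ = 154900 × 10^-3 Ω = 154.9
Sum: 238.7 + 225.3 + 57.06 + 154.9 = 675.96

675.96 Ω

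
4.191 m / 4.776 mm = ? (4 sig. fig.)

877.5

(4.191) / (4.776 × 10^-3) = 0.87751 × 10^3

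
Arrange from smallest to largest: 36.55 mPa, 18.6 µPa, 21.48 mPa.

18.6 µPa < 21.48 mPa < 36.55 mPa

36.55 mPa = 0.03655 Pa
18.6 µPa = 0.0000186 Pa
21.48 mPa = 0.02148 Pa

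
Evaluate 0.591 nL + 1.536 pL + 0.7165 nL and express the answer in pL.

In pL:
  0.591 nL = 0.591 × 10^3 pL = 591
  1.536 pL → 1.536
  0.7165 nL = 0.7165 × 10^3 pL = 716.5
Sum: 591 + 1.536 + 716.5 = 1309.036

1309.036 pL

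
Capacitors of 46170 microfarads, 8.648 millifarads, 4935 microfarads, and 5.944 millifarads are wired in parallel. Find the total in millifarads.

In millifarads:
  46170 microfarads = 46170 × 10^-3 millifarads = 46.17
  8.648 millifarads → 8.648
  4935 microfarads = 4935 × 10^-3 millifarads = 4.935
  5.944 millifarads → 5.944
Sum: 46.17 + 8.648 + 4.935 + 5.944 = 65.697

65.697 millifarads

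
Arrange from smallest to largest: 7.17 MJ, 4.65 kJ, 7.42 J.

7.17 MJ = 7170000 J
4.65 kJ = 4650 J
7.42 J = 7.42 J

7.42 J < 4.65 kJ < 7.17 MJ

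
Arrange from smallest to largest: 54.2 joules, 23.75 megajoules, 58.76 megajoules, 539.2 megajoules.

54.2 joules < 23.75 megajoules < 58.76 megajoules < 539.2 megajoules

54.2 joules = 54.2 joules
23.75 megajoules = 23750000 joules
58.76 megajoules = 58760000 joules
539.2 megajoules = 539200000 joules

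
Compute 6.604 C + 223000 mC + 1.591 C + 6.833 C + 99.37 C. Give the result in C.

In C:
  6.604 C → 6.604
  223000 mC = 223000e-3 C = 223
  1.591 C → 1.591
  6.833 C → 6.833
  99.37 C → 99.37
Sum: 6.604 + 223 + 1.591 + 6.833 + 99.37 = 337.398

337.398 C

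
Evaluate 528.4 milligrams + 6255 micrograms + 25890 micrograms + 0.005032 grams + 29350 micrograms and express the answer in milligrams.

594.927 milligrams

In milligrams:
  528.4 milligrams → 528.4
  6255 micrograms = 6255 × 10^-3 milligrams = 6.255
  25890 micrograms = 25890 × 10^-3 milligrams = 25.89
  0.005032 grams = 0.005032 × 10^3 milligrams = 5.032
  29350 micrograms = 29350 × 10^-3 milligrams = 29.35
Sum: 528.4 + 6.255 + 25.89 + 5.032 + 29.35 = 594.927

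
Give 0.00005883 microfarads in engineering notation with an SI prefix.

= 58.83 × 10^-12 farads; 10^-12 is pico.

58.83 picofarads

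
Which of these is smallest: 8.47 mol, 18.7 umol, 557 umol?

18.7 umol

8.47 mol = 8.47 mol
18.7 umol = 0.0000187 mol
557 umol = 0.000557 mol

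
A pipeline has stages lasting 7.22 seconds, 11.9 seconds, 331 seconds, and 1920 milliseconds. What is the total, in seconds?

352.04 seconds

In seconds:
  7.22 seconds → 7.22
  11.9 seconds → 11.9
  331 seconds → 331
  1920 milliseconds = 1920e-3 seconds = 1.92
Sum: 7.22 + 11.9 + 331 + 1.92 = 352.04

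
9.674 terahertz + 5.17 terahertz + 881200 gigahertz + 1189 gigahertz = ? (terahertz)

In terahertz:
  9.674 terahertz → 9.674
  5.17 terahertz → 5.17
  881200 gigahertz = 881200 × 10^-3 terahertz = 881.2
  1189 gigahertz = 1189 × 10^-3 terahertz = 1.189
Sum: 9.674 + 5.17 + 881.2 + 1.189 = 897.233

897.233 terahertz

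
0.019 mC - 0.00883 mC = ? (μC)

In μC:
  0.019 mC = 0.019 × 10³ μC = 19
  0.00883 mC = 0.00883 × 10³ μC = 8.83
Difference: 19 - 8.83 = 10.17

10.17 μC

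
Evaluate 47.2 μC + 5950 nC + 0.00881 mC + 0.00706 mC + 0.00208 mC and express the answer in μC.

In μC:
  47.2 μC → 47.2
  5950 nC = 5950e-3 μC = 5.95
  0.00881 mC = 0.00881e3 μC = 8.81
  0.00706 mC = 0.00706e3 μC = 7.06
  0.00208 mC = 0.00208e3 μC = 2.08
Sum: 47.2 + 5.95 + 8.81 + 7.06 + 2.08 = 71.1

71.1 μC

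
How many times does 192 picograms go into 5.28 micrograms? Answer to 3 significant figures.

27500

(5.28 × 10^-6) / (192 × 10^-12) = 0.0275 × 10^6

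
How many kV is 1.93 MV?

mega = 10⁶, kilo = 10³; factor is 10³.
1.93 × 10³ = 1930

1930 kV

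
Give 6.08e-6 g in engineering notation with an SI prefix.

6.08 µg

= 6.08e-6 g; 1e-6 is micro.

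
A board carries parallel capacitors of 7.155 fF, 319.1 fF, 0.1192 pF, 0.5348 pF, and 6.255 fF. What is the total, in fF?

In fF:
  7.155 fF → 7.155
  319.1 fF → 319.1
  0.1192 pF = 0.1192e3 fF = 119.2
  0.5348 pF = 0.5348e3 fF = 534.8
  6.255 fF → 6.255
Sum: 7.155 + 319.1 + 119.2 + 534.8 + 6.255 = 986.51

986.51 fF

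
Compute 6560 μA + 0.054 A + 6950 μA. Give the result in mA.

67.51 mA

In mA:
  6560 μA = 6560 × 10^-3 mA = 6.56
  0.054 A = 0.054 × 10^3 mA = 54
  6950 μA = 6950 × 10^-3 mA = 6.95
Sum: 6.56 + 54 + 6.95 = 67.51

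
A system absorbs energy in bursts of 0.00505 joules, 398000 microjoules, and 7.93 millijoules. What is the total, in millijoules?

In millijoules:
  0.00505 joules = 0.00505e3 millijoules = 5.05
  398000 microjoules = 398000e-3 millijoules = 398
  7.93 millijoules → 7.93
Sum: 5.05 + 398 + 7.93 = 410.98

410.98 millijoules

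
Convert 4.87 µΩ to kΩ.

0.00000000487 kΩ

micro = 10⁻⁶, kilo = 10³; factor is 10⁻⁹.
4.87 × 10⁻⁹ = 0.00000000487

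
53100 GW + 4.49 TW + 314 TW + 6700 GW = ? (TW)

In TW:
  53100 GW = 53100 × 10⁻³ TW = 53.1
  4.49 TW → 4.49
  314 TW → 314
  6700 GW = 6700 × 10⁻³ TW = 6.7
Sum: 53.1 + 4.49 + 314 + 6.7 = 378.29

378.29 TW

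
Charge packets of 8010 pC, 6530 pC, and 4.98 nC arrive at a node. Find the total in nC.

In nC:
  8010 pC = 8010e-3 nC = 8.01
  6530 pC = 6530e-3 nC = 6.53
  4.98 nC → 4.98
Sum: 8.01 + 6.53 + 4.98 = 19.52

19.52 nC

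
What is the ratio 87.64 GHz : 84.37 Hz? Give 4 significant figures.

(87.64e9) / (84.37) = 1.0388e9

1039000000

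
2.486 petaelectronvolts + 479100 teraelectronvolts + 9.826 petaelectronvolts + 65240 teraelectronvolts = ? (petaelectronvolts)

In petaelectronvolts:
  2.486 petaelectronvolts → 2.486
  479100 teraelectronvolts = 479100 × 10^-3 petaelectronvolts = 479.1
  9.826 petaelectronvolts → 9.826
  65240 teraelectronvolts = 65240 × 10^-3 petaelectronvolts = 65.24
Sum: 2.486 + 479.1 + 9.826 + 65.24 = 556.652

556.652 petaelectronvolts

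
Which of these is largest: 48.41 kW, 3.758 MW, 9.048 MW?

9.048 MW

48.41 kW = 48410 W
3.758 MW = 3758000 W
9.048 MW = 9048000 W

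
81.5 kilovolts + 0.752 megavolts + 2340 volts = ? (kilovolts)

In kilovolts:
  81.5 kilovolts → 81.5
  0.752 megavolts = 0.752 × 10^3 kilovolts = 752
  2340 volts = 2340 × 10^-3 kilovolts = 2.34
Sum: 81.5 + 752 + 2.34 = 835.84

835.84 kilovolts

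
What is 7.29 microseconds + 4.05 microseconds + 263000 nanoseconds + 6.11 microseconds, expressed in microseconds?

280.45 microseconds

In microseconds:
  7.29 microseconds → 7.29
  4.05 microseconds → 4.05
  263000 nanoseconds = 263000e-3 microseconds = 263
  6.11 microseconds → 6.11
Sum: 7.29 + 4.05 + 263 + 6.11 = 280.45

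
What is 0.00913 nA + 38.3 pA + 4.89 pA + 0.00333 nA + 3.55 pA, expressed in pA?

59.2 pA

In pA:
  0.00913 nA = 0.00913e3 pA = 9.13
  38.3 pA → 38.3
  4.89 pA → 4.89
  0.00333 nA = 0.00333e3 pA = 3.33
  3.55 pA → 3.55
Sum: 9.13 + 38.3 + 4.89 + 3.33 + 3.55 = 59.2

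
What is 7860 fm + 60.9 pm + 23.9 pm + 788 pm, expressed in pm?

In pm:
  7860 fm = 7860e-3 pm = 7.86
  60.9 pm → 60.9
  23.9 pm → 23.9
  788 pm → 788
Sum: 7.86 + 60.9 + 23.9 + 788 = 880.66

880.66 pm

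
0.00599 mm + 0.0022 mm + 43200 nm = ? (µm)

In µm:
  0.00599 mm = 0.00599 × 10^3 µm = 5.99
  0.0022 mm = 0.0022 × 10^3 µm = 2.2
  43200 nm = 43200 × 10^-3 µm = 43.2
Sum: 5.99 + 2.2 + 43.2 = 51.39

51.39 µm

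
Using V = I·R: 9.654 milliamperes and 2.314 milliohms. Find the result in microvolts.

22.339356 microvolts

9.654 × 10^-3 × 2.314 × 10^-3 = 22.339356 × 10^-6 V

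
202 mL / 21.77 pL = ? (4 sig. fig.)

9279000000

(202e-3) / (21.77e-12) = 9.2788e9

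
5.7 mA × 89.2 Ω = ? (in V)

0.50844 V

5.7 × 10^-3 × 89.2 = 508.44 × 10^-3 V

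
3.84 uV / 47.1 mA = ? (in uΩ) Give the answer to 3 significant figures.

81.5 uΩ

(3.84 × 10⁻⁶) / (47.1 × 10⁻³) = 0.081529 × 10⁻³ Ω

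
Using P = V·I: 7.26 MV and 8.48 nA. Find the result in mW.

7.26 × 10^6 × 8.48 × 10^-9 = 61.5648 × 10^-3 W

61.5648 mW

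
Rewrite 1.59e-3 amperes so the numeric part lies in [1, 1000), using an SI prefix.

1.59 milliamperes

= 1.59e-3 amperes; 1e-3 is milli.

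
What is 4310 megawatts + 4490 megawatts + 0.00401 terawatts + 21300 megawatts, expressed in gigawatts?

In gigawatts:
  4310 megawatts = 4310e-3 gigawatts = 4.31
  4490 megawatts = 4490e-3 gigawatts = 4.49
  0.00401 terawatts = 0.00401e3 gigawatts = 4.01
  21300 megawatts = 21300e-3 gigawatts = 21.3
Sum: 4.31 + 4.49 + 4.01 + 21.3 = 34.11

34.11 gigawatts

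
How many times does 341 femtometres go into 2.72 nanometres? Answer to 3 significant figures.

(2.72e-9) / (341e-15) = 0.007977e6

7980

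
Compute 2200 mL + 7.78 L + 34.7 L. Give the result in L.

44.68 L

In L:
  2200 mL = 2200e-3 L = 2.2
  7.78 L → 7.78
  34.7 L → 34.7
Sum: 2.2 + 7.78 + 34.7 = 44.68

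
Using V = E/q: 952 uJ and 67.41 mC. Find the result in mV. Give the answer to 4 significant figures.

(952e-6) / (67.41e-3) = 14.1225e-3 V

14.12 mV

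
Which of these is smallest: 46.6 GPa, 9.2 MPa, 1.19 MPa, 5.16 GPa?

1.19 MPa

46.6 GPa = 46600000000 Pa
9.2 MPa = 9200000 Pa
1.19 MPa = 1190000 Pa
5.16 GPa = 5160000000 Pa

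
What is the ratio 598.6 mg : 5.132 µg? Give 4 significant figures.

(598.6 × 10^-3) / (5.132 × 10^-6) = 116.64 × 10^3

116600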